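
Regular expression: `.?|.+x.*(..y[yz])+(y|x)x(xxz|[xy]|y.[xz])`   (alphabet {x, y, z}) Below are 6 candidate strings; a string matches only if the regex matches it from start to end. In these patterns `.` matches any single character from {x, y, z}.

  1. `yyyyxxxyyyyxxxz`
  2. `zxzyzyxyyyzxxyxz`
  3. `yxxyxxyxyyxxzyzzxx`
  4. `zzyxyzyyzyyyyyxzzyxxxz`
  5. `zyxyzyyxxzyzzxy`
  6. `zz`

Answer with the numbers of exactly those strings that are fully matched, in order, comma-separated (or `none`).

1, 2

1 → match
2 → match
3 → no match
4 → no match
5 → no match
6 → no match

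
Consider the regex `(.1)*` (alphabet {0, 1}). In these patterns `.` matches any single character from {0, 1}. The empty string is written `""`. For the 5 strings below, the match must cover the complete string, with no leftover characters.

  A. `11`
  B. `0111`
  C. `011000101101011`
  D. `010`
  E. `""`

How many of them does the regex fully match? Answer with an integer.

A → match
B → match
C → no match
D → no match
E → match
Total matched: 3

3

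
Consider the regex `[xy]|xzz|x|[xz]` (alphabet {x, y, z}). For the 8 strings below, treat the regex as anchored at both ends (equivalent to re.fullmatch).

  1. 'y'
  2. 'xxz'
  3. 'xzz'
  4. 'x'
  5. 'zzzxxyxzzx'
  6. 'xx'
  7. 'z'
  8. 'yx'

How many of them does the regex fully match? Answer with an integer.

1 → match
2 → no match
3 → match
4 → match
5 → no match
6 → no match
7 → match
8 → no match
Total matched: 4

4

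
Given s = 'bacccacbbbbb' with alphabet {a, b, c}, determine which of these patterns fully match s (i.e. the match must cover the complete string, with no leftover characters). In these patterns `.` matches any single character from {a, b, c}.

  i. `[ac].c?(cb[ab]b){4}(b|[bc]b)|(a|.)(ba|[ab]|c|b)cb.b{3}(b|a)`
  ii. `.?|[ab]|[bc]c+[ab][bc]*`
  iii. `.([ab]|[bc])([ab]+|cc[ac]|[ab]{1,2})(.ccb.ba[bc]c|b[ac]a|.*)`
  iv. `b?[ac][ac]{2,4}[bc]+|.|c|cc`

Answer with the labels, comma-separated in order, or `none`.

i → no match
ii → no match
iii → match
iv → match

iii, iv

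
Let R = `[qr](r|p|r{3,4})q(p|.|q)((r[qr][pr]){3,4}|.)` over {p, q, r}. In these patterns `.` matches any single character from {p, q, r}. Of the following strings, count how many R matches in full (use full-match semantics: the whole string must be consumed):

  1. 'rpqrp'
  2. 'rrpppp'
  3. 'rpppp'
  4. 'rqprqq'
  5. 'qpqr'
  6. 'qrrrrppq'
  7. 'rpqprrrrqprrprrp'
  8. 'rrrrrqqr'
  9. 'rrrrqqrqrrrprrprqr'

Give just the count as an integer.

4

1 → match
2 → no match
3 → no match
4 → no match
5 → no match
6 → no match
7 → match
8 → match
9 → match
Total matched: 4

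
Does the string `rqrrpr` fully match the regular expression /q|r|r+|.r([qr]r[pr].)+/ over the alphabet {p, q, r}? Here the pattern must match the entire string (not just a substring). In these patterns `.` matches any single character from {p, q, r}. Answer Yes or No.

No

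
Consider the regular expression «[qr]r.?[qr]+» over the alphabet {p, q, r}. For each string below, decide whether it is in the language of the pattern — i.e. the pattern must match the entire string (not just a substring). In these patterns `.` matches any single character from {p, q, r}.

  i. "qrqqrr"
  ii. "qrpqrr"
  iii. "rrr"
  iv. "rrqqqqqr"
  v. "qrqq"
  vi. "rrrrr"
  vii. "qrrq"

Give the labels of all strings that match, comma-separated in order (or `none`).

i → match
ii → match
iii → match
iv → match
v → match
vi → match
vii → match

i, ii, iii, iv, v, vi, vii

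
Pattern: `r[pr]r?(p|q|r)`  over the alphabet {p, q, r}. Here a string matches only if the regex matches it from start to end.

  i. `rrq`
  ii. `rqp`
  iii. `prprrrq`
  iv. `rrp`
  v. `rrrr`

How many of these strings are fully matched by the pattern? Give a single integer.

i → match
ii → no match
iii → no match — must start with `r`
iv → match
v → match
Total matched: 3

3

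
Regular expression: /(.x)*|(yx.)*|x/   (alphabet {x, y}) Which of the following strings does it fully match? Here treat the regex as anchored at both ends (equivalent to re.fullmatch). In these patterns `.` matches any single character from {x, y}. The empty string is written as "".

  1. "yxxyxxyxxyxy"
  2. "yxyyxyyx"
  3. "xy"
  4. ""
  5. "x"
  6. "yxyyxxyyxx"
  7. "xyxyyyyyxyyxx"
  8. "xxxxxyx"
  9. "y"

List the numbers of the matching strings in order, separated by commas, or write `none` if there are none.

1, 4, 5

1. "yxxyxxyxxyxy" → match
2. "yxyyxyyx" → no match
3. "xy" → no match
4. "" → match
5. "x" → match
6. "yxyyxxyyxx" → no match
7 → no match
8. "xxxxxyx" → no match
9. "y" → no match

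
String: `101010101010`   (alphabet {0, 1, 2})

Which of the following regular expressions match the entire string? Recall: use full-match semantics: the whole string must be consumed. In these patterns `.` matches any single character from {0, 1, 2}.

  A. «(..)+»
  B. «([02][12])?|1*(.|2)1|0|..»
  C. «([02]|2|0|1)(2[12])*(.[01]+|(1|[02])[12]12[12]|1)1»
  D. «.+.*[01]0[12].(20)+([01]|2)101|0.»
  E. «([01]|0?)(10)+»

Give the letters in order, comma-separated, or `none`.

A → match
B → no match
C → no match — must end with `1`
D → no match
E → match

A, E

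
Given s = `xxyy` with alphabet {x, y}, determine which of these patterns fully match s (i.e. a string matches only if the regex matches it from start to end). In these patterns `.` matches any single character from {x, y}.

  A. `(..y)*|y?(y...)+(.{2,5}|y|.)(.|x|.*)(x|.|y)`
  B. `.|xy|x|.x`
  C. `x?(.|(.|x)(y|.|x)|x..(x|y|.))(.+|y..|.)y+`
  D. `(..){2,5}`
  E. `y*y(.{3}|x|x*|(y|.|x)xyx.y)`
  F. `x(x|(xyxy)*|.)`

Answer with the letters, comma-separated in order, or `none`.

A → no match
B → no match
C → match
D → match
E → no match
F → no match

C, D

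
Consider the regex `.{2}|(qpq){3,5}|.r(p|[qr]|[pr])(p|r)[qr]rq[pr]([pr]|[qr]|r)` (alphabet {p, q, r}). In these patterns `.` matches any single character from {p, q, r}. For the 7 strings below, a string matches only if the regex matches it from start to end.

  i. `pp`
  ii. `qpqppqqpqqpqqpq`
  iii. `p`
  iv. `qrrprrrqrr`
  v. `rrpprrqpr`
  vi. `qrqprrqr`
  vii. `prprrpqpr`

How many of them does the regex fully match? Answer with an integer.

i → match
ii → no match
iii → no match
iv → no match
v → match
vi → no match
vii → no match
Total matched: 2

2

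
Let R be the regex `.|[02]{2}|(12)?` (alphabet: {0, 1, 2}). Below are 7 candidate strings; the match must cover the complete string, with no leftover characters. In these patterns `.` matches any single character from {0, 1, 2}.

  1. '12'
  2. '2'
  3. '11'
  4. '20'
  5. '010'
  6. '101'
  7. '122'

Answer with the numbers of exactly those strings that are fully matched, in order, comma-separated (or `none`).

1 → match
2 → match
3 → no match
4 → match
5 → no match
6 → no match
7 → no match

1, 2, 4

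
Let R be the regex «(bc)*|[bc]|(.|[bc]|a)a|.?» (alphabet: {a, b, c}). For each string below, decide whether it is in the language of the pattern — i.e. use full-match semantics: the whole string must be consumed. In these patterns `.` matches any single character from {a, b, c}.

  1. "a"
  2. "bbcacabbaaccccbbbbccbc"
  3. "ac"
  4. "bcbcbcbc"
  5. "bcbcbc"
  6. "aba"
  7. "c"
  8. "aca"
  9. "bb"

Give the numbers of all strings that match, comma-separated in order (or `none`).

1, 4, 5, 7

1. "a" → match
2 → no match
3. "ac" → no match
4. "bcbcbcbc" → match
5. "bcbcbc" → match
6. "aba" → no match
7. "c" → match
8. "aca" → no match
9. "bb" → no match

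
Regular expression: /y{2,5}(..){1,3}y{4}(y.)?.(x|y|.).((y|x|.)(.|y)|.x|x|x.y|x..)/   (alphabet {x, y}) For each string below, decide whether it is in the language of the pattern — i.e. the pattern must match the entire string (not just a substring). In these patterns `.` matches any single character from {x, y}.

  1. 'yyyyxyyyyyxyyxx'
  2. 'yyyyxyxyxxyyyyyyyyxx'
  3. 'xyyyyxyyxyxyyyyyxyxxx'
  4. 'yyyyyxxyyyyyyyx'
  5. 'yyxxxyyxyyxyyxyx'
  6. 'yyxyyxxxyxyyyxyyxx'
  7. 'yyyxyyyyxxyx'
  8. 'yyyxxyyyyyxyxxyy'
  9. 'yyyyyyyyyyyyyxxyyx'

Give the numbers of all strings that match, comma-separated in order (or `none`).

1, 2, 4, 7, 8, 9

1 → match
2 → match
3 → no match — must start with 'y'
4 → match
5 → no match
6 → no match
7 → match
8 → match
9 → match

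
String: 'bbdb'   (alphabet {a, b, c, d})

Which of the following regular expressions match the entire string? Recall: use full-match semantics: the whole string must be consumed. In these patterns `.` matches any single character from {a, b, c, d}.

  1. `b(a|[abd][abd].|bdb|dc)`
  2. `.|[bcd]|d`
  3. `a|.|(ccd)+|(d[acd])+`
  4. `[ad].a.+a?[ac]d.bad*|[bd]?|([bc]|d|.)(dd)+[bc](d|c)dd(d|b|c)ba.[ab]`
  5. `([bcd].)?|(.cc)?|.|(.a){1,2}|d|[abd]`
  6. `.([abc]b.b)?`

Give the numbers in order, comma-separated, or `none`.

1 → match
2 → no match
3 → no match
4 → no match
5 → no match
6 → no match

1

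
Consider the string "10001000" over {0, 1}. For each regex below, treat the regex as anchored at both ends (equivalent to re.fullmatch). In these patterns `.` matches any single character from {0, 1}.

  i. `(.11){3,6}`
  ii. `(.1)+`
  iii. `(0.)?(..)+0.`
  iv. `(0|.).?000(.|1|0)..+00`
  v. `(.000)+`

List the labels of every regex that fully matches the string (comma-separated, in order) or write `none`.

i → no match — must end with "11"
ii → no match — must end with "1"
iii → match
iv → no match
v → match

iii, v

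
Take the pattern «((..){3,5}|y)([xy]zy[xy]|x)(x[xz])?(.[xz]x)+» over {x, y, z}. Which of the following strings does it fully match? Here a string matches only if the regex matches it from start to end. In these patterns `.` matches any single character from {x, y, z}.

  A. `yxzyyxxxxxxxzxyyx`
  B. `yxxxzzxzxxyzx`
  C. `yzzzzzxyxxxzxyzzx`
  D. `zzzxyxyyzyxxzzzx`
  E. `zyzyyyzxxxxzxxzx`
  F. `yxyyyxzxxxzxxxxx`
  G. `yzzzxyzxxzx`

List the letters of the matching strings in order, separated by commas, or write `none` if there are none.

B, D

A → no match
B → match
C → no match
D → match
E → no match
F → no match
G. `yzzzxyzxxzx` → no match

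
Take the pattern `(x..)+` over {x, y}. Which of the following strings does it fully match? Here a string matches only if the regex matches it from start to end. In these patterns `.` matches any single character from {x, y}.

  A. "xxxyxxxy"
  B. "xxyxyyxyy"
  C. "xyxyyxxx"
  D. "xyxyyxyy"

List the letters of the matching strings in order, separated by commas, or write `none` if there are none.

B

A. "xxxyxxxy" → no match
B. "xxyxyyxyy" → match
C. "xyxyyxxx" → no match
D. "xyxyyxyy" → no match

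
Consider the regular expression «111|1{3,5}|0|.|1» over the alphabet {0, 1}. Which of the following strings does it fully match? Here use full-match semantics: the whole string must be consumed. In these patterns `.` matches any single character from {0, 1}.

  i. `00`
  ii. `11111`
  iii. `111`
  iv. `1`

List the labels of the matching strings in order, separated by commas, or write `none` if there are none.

ii, iii, iv

i → no match
ii → match
iii → match
iv → match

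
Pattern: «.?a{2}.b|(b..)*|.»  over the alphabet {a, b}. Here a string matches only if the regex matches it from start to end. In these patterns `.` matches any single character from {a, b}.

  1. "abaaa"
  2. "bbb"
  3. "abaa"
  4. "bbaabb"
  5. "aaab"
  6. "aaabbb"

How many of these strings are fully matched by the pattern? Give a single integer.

1 → no match
2 → match
3 → no match
4 → no match
5 → match
6 → no match
Total matched: 2

2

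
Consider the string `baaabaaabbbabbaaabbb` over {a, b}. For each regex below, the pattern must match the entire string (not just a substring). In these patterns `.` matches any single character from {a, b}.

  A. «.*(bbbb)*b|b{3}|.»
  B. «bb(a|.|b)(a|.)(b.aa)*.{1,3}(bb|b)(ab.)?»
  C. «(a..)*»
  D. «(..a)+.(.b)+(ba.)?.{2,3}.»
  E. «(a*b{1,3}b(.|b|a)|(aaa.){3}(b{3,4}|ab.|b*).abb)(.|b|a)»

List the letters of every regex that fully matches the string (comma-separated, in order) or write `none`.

A, D

A → match
B → no match — must start with `bb`
C → no match
D → match
E → no match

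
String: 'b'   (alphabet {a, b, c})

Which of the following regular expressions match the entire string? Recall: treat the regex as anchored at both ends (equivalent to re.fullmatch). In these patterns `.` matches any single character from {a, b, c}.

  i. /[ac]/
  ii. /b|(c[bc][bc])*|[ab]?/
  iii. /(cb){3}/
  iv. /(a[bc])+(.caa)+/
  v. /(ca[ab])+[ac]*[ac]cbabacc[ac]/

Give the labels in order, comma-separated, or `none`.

ii

i → no match
ii → match
iii → no match — must start with 'cb'
iv → no match — must start with 'a'
v → no match — must start with 'ca'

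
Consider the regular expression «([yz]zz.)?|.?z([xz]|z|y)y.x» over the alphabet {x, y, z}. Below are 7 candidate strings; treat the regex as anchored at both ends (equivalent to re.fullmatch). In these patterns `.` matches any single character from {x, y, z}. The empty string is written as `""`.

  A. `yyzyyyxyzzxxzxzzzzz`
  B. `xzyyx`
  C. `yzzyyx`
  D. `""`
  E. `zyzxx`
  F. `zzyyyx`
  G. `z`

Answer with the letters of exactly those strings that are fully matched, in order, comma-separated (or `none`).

A → no match
B. `xzyyx` → no match
C. `yzzyyx` → match
D. `""` → match
E. `zyzxx` → no match
F. `zzyyyx` → match
G. `z` → no match

C, D, F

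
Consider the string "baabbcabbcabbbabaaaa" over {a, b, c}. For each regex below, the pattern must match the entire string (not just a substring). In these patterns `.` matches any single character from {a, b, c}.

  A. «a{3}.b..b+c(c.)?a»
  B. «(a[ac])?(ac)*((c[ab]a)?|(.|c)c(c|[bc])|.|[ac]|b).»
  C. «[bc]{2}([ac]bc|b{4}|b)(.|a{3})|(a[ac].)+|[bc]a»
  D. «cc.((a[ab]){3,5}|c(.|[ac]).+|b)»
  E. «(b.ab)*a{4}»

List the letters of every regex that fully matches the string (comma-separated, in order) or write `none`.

E

A → no match — must start with "a"
B → no match
C → no match
D → no match — must start with "cc"
E → match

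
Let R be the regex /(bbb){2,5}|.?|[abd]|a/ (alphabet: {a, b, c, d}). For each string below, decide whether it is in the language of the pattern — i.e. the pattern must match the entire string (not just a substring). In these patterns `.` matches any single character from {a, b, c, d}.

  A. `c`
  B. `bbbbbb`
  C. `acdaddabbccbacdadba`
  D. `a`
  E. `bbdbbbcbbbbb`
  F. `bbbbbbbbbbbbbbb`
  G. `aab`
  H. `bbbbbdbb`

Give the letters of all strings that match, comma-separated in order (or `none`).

A. `c` → match
B. `bbbbbb` → match
C → no match
D. `a` → match
E. `bbdbbbcbbbbb` → no match
F → match
G. `aab` → no match
H. `bbbbbdbb` → no match

A, B, D, F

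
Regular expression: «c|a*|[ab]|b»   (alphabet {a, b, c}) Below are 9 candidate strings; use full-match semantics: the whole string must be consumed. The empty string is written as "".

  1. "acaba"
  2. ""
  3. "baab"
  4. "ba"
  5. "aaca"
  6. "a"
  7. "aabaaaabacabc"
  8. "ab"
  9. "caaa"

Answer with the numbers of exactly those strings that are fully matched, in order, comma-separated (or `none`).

1 → no match
2 → match
3 → no match
4 → no match
5 → no match
6 → match
7 → no match
8 → no match
9 → no match

2, 6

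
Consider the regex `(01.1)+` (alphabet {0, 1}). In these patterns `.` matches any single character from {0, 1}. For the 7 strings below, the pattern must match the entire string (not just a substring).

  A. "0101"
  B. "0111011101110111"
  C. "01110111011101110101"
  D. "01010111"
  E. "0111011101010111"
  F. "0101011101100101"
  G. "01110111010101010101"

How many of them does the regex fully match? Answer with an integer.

6

A → match
B → match
C → match
D → match
E → match
F → no match
G → match
Total matched: 6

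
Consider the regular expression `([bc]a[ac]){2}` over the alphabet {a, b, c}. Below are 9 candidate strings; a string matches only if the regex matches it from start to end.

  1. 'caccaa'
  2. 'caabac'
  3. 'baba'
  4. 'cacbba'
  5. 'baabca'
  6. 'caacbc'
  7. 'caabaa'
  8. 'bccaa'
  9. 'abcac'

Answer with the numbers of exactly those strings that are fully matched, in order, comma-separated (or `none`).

1. 'caccaa' → match
2. 'caabac' → match
3. 'baba' → no match
4. 'cacbba' → no match
5. 'baabca' → no match
6. 'caacbc' → no match
7. 'caabaa' → match
8. 'bccaa' → no match
9. 'abcac' → no match

1, 2, 7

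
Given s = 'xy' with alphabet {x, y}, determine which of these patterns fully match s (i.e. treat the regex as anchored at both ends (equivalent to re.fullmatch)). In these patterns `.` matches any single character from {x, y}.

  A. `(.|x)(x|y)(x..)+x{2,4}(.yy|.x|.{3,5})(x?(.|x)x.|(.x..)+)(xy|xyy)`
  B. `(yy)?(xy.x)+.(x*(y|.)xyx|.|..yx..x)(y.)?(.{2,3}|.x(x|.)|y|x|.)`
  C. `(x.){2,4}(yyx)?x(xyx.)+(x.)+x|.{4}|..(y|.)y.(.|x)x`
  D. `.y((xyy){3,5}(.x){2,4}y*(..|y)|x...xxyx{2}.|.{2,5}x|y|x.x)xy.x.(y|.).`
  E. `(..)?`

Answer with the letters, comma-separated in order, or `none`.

A → no match
B → no match
C → no match
D → no match
E → match

E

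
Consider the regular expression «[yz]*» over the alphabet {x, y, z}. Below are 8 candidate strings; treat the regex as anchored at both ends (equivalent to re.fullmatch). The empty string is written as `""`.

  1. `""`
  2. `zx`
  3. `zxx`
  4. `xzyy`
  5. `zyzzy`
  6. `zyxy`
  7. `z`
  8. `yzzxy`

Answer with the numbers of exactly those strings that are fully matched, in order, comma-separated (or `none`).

1 → match
2 → no match
3 → no match
4 → no match
5 → match
6 → no match
7 → match
8 → no match

1, 5, 7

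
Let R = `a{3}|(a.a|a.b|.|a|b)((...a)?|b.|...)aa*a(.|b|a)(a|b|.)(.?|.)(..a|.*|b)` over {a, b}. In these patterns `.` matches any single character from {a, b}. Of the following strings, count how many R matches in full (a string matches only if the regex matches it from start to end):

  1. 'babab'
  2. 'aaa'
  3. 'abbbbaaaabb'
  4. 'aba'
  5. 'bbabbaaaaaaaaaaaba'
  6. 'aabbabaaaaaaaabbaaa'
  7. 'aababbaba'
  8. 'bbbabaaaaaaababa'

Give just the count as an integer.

1 → no match
2 → match
3 → match
4 → no match
5 → no match
6 → match
7 → no match
8 → no match
Total matched: 3

3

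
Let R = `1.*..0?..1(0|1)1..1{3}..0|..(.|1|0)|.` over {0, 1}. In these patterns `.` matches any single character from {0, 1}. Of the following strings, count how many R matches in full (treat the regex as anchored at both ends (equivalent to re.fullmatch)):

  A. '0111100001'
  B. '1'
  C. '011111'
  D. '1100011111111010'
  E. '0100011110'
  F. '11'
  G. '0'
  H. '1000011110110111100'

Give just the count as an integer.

A → no match
B → match
C → no match
D → match
E → no match
F → no match
G → match
H → match
Total matched: 4

4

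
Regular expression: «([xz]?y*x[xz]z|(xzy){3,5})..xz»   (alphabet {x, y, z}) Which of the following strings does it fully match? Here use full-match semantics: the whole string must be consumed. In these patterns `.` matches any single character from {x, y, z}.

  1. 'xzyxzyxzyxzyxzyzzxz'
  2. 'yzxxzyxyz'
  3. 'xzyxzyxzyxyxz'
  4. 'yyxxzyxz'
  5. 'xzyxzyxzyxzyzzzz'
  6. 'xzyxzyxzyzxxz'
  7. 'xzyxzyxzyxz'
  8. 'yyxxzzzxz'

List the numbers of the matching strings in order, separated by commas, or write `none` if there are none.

1 → match
2 → no match — must end with 'xz'
3 → match
4 → no match
5 → no match — must end with 'xz'
6 → match
7 → no match
8 → match

1, 3, 6, 8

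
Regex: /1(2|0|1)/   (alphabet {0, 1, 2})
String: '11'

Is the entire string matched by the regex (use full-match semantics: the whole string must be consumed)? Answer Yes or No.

Yes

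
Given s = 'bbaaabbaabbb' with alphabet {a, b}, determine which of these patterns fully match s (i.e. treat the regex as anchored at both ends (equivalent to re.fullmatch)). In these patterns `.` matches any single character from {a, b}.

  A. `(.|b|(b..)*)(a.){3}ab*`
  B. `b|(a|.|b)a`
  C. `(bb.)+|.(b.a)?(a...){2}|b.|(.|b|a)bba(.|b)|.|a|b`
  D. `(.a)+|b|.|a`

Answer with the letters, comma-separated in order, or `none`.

C

A → no match
B → no match
C → match
D → no match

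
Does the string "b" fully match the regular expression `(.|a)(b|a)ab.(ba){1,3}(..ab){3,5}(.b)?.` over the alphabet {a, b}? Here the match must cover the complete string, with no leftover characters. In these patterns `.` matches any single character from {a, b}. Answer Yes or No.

No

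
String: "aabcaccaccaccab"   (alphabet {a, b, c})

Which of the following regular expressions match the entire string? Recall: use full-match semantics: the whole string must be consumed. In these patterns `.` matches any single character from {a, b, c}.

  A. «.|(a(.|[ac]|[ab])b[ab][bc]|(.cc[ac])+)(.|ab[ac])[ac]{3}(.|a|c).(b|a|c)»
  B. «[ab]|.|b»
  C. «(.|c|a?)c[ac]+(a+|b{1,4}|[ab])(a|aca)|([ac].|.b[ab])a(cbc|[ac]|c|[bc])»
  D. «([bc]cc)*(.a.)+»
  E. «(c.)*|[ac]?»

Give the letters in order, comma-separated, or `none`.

A → no match
B → no match
C → no match
D → match
E → no match

D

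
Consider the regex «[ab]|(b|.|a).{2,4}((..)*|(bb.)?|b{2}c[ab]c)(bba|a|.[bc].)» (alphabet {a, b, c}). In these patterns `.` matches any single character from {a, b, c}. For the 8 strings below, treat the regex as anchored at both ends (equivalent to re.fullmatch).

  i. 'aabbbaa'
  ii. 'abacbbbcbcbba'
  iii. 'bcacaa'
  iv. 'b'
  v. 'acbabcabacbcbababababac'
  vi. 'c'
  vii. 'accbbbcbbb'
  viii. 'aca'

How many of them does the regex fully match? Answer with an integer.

5

i → match
ii → match
iii → match
iv → match
v → no match
vi → no match
vii → match
viii → no match
Total matched: 5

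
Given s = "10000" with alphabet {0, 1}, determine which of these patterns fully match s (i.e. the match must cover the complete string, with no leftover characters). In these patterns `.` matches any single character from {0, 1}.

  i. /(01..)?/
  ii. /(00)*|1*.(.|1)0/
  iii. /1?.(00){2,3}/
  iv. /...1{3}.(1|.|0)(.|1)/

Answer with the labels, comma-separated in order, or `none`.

iii

i → no match
ii → no match
iii → match
iv → no match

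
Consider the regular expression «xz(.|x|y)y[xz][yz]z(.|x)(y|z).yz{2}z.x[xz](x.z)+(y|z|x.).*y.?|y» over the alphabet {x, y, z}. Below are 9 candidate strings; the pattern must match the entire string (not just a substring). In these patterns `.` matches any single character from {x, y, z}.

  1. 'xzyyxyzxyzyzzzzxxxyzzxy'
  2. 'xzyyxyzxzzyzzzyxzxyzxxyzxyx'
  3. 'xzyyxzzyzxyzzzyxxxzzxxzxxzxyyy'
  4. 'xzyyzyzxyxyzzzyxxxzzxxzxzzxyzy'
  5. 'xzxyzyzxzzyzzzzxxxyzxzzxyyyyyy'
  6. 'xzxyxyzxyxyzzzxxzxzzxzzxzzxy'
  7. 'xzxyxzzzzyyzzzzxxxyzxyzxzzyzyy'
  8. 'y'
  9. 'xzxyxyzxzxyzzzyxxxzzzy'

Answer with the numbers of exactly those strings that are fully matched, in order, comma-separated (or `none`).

1, 2, 3, 4, 5, 6, 7, 8, 9

1 → match
2 → match
3 → match
4 → match
5 → match
6 → match
7 → match
8. 'y' → match
9 → match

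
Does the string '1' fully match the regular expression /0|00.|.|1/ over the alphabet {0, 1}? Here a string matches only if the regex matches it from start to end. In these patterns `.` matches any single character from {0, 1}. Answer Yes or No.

Yes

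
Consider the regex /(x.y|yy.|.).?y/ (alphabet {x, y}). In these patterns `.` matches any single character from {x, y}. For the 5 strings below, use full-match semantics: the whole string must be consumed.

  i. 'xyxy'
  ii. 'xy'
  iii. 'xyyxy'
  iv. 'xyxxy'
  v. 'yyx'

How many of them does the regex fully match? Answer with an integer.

2

i → no match
ii → match
iii → match
iv → no match
v → no match — must end with 'y'
Total matched: 2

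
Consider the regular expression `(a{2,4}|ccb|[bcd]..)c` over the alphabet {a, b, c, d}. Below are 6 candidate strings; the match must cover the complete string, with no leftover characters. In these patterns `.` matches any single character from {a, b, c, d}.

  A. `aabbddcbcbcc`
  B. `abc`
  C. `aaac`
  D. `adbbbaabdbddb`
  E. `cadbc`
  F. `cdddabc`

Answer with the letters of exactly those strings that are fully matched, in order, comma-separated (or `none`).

C

A → no match
B → no match
C → match
D → no match — must end with `c`
E → no match
F → no match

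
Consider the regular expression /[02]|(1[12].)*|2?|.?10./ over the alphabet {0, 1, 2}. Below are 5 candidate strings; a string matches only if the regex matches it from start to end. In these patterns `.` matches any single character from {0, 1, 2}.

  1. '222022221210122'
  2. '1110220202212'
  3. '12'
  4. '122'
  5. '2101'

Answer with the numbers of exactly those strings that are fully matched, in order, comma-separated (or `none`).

4, 5

1 → no match
2 → no match
3 → no match
4 → match
5 → match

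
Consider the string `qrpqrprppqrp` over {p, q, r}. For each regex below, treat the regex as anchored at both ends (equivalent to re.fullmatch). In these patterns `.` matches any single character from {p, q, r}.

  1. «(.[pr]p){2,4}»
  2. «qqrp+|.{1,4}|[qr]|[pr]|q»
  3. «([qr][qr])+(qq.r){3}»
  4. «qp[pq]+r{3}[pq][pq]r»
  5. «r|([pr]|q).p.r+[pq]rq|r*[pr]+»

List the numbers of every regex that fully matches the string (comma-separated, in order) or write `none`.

1

1 → match
2 → no match
3 → no match — must end with `r`
4 → no match — must start with `qp`
5 → no match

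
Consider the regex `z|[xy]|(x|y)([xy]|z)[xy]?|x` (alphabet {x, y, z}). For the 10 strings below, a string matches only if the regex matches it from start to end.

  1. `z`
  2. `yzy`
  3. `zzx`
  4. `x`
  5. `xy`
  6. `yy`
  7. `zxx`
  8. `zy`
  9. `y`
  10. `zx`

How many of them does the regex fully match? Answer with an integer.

1 → match
2 → match
3 → no match
4 → match
5 → match
6 → match
7 → no match
8 → no match
9 → match
10 → no match
Total matched: 6

6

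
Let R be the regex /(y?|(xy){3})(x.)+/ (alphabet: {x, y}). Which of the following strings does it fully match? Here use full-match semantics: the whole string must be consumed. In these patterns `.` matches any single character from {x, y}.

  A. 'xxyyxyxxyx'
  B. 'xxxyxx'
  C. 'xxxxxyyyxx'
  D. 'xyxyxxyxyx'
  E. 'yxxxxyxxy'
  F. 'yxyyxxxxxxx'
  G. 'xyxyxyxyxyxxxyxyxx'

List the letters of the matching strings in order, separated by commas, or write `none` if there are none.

B, G

A. 'xxyyxyxxyx' → no match
B. 'xxxyxx' → match
C. 'xxxxxyyyxx' → no match
D. 'xyxyxxyxyx' → no match
E. 'yxxxxyxxy' → no match
F. 'yxyyxxxxxxx' → no match
G → match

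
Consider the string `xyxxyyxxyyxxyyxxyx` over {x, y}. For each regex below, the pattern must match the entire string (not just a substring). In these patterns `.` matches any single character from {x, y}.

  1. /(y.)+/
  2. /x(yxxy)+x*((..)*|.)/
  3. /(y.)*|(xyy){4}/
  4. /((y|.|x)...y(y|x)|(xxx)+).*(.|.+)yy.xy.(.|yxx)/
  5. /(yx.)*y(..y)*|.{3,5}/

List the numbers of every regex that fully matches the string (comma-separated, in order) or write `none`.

2

1 → no match — must start with `y`
2 → match
3 → no match
4 → no match
5 → no match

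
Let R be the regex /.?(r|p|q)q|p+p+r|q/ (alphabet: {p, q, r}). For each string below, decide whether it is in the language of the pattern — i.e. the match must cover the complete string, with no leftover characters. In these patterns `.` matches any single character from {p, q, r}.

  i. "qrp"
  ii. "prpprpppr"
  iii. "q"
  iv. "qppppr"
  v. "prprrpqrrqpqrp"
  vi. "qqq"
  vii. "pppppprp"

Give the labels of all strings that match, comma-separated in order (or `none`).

iii, vi

i → no match
ii → no match
iii → match
iv → no match
v → no match
vi → match
vii → no match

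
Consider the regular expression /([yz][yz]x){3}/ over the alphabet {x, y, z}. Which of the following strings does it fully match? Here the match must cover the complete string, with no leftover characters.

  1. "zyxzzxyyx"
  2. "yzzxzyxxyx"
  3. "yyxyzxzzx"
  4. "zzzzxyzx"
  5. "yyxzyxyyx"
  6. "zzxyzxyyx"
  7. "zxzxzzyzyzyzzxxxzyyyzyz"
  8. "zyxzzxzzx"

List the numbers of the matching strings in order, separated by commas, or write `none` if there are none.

1, 3, 5, 6, 8

1 → match
2 → no match
3 → match
4 → no match
5 → match
6 → match
7 → no match — must end with "x"
8 → match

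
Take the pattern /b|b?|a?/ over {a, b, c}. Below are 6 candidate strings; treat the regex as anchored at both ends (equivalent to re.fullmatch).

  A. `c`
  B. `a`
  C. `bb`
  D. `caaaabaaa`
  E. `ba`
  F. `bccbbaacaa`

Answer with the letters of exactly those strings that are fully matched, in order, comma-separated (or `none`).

B

A → no match
B → match
C → no match
D → no match
E → no match
F → no match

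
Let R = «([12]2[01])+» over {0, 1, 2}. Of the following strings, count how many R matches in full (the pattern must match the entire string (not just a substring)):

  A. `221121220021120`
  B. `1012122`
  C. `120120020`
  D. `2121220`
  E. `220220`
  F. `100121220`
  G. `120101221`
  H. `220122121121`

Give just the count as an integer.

1

A → no match
B → no match
C → no match
D → no match
E → match
F → no match
G → no match
H → no match
Total matched: 1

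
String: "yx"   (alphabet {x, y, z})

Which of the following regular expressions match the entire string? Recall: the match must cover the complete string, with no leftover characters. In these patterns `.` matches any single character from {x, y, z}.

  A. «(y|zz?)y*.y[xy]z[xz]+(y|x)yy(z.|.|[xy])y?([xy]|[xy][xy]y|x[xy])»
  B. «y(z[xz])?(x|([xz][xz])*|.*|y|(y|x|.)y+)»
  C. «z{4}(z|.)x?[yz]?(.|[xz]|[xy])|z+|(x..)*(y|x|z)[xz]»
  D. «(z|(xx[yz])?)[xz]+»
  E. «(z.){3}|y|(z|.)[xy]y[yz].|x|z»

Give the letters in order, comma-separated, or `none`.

B, C

A → no match
B → match
C → match
D → no match
E → no match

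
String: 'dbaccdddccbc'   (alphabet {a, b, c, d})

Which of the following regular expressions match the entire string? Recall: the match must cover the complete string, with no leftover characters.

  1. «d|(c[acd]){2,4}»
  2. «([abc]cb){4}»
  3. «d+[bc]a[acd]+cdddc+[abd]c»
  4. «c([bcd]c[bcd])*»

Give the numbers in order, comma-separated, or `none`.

3

1 → no match
2 → no match — must end with 'cb'
3 → match
4 → no match — must start with 'c'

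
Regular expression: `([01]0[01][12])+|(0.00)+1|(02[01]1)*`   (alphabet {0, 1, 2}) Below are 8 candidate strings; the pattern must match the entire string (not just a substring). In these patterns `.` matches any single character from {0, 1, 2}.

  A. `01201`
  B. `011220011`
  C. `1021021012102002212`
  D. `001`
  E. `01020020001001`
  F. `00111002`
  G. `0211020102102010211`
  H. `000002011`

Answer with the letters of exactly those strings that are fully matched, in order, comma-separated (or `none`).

A → no match
B → no match
C → no match
D → no match
E → no match
F → match
G → no match
H → no match

F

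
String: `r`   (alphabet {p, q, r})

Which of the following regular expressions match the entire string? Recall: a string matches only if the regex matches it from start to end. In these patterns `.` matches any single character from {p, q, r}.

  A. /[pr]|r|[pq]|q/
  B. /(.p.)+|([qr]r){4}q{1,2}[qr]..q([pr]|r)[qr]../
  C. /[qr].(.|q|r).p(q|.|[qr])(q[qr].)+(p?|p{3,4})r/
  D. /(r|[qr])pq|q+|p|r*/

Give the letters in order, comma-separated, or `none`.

A → match
B → no match
C → no match
D → match

A, D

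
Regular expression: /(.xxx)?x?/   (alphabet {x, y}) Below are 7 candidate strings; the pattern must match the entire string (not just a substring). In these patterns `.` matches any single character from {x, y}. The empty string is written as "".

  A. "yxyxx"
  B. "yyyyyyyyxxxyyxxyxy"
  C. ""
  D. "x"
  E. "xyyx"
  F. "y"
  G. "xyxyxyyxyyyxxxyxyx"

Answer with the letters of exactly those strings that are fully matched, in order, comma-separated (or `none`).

C, D

A → no match
B → no match
C → match
D → match
E → no match
F → no match
G → no match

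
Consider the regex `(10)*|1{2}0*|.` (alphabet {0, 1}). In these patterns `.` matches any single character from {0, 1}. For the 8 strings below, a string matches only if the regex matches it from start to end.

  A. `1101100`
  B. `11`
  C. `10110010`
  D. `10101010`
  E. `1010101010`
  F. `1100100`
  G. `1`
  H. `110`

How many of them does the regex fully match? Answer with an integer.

5

A → no match
B → match
C → no match
D → match
E → match
F → no match
G → match
H → match
Total matched: 5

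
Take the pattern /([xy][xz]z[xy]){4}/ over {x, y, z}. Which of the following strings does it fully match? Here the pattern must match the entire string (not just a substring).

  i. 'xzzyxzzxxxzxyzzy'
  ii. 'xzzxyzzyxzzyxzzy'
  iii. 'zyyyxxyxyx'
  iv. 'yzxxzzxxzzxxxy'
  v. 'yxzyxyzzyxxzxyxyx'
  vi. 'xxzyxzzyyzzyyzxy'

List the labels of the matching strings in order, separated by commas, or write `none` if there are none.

i, ii

i → match
ii → match
iii → no match
iv → no match
v → no match
vi → no match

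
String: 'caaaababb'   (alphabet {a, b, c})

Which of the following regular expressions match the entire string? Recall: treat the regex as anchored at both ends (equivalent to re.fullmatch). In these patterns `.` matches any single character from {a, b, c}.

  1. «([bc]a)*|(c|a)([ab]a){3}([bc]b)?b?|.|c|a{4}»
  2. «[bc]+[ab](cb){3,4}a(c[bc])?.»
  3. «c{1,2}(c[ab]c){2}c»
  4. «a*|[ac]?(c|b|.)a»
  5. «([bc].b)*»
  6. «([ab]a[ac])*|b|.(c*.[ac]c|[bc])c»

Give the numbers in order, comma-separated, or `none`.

1 → match
2 → no match
3 → no match — must end with 'cc'
4 → no match
5 → no match
6 → no match

1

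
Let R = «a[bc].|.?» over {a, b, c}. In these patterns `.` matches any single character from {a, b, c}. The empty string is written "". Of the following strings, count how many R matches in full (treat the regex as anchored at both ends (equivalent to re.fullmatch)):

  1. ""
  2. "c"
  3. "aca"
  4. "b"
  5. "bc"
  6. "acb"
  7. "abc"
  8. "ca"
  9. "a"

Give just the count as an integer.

7

1 → match
2 → match
3 → match
4 → match
5 → no match
6 → match
7 → match
8 → no match
9 → match
Total matched: 7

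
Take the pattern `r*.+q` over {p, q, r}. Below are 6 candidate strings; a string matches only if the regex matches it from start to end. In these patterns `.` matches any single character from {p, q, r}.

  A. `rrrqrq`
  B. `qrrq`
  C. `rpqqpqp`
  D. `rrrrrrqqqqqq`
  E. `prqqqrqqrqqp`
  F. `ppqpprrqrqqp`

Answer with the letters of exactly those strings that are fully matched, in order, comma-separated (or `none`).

A, B, D

A → match
B → match
C → no match — must end with `q`
D → match
E → no match — must end with `q`
F → no match — must end with `q`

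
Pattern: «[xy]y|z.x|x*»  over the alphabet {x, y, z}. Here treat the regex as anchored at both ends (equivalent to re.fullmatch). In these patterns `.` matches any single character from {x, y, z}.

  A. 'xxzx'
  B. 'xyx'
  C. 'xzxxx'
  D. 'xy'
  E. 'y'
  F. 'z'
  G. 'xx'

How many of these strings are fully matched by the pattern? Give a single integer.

A → no match
B → no match
C → no match
D → match
E → no match
F → no match
G → match
Total matched: 2

2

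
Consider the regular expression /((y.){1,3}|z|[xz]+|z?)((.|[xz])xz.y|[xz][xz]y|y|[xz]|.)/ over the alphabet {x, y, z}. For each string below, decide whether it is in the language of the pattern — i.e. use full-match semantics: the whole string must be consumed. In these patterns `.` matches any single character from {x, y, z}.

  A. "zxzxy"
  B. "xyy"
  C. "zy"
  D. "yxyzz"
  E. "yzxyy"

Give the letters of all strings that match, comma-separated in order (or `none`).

A → match
B → no match
C → match
D → match
E → no match

A, C, D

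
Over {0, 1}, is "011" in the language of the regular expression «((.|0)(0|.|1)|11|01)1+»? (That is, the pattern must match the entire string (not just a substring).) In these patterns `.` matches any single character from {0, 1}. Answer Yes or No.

Yes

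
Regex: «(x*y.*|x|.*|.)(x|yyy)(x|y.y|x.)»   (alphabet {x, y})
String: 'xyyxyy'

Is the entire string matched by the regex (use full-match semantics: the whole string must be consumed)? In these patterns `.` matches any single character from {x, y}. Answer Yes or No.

No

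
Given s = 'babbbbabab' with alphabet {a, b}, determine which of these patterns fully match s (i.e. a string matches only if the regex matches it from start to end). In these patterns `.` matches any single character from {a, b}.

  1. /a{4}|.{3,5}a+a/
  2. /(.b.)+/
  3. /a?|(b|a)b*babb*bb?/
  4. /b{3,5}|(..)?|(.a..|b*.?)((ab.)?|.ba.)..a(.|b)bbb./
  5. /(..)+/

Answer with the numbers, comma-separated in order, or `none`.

1 → no match
2 → no match
3 → no match
4 → no match
5 → match

5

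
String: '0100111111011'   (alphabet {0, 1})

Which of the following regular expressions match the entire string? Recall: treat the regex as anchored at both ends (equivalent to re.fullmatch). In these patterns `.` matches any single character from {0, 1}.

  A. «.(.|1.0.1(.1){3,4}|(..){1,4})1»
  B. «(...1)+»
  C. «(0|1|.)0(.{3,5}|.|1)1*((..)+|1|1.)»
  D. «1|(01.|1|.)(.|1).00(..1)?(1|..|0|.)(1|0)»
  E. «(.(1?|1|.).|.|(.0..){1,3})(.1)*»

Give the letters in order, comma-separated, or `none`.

A

A → match
B → no match
C → no match
D → no match
E → no match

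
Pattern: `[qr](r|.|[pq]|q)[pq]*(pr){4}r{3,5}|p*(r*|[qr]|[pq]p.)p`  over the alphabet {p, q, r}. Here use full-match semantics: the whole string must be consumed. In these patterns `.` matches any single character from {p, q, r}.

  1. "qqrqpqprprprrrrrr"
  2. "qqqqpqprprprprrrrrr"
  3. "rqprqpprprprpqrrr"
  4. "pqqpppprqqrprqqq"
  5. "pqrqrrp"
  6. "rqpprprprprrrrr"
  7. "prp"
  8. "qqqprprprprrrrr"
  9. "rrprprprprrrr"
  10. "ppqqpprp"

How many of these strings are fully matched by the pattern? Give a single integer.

1 → no match
2 → match
3 → no match
4 → no match
5 → no match
6 → match
7 → match
8 → match
9 → match
10 → no match
Total matched: 5

5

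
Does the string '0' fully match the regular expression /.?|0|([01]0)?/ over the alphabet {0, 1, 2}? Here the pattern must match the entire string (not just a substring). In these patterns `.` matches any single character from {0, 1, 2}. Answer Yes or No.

Yes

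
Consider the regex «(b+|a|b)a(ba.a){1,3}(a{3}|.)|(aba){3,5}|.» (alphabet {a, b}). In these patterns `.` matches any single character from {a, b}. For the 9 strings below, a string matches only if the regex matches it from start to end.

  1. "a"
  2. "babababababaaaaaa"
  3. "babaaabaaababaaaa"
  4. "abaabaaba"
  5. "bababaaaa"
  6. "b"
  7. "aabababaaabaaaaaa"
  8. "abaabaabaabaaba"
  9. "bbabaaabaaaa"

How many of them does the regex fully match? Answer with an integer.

1 → match
2 → match
3 → match
4 → match
5 → match
6 → match
7 → match
8 → match
9 → match
Total matched: 9

9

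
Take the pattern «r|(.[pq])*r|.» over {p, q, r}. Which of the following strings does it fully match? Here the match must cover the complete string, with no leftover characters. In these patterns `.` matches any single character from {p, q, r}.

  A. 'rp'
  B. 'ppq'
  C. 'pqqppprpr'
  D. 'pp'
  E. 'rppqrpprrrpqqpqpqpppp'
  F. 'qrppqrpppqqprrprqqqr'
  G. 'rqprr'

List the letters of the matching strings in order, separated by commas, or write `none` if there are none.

A. 'rp' → no match
B. 'ppq' → no match
C. 'pqqppprpr' → match
D. 'pp' → no match
E → no match
F → no match
G. 'rqprr' → no match

C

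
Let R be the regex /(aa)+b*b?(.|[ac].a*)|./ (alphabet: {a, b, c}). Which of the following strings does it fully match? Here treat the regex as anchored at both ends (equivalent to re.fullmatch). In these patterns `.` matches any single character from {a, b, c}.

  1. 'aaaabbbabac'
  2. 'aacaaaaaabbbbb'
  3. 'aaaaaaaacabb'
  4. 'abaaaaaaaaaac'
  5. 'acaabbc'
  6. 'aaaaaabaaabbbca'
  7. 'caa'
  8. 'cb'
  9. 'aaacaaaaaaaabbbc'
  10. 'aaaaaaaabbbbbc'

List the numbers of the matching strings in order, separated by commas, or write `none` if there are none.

10

1 → no match
2 → no match
3 → no match
4 → no match
5 → no match
6 → no match
7 → no match
8 → no match
9 → no match
10 → match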